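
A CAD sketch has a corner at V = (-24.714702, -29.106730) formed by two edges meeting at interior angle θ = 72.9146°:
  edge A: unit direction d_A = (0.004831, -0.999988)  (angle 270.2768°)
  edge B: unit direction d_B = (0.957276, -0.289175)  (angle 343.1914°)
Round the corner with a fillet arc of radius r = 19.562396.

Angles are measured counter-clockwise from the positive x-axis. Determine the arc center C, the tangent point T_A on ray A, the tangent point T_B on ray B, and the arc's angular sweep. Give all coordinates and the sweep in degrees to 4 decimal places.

bisector direction at 306.7341° = (0.598102,-0.801420)
center distance |VC| = r/sin(θ/2) = 19.562396/sin(36.4573°) = 32.920937
C = V + |VC|·bis = (-5.0246,-55.4902)
T_A = V + ((C−V)·d_A)·d_A = V + 26.4783·d_A = (-24.5868,-55.5847)
T_B = V + ((C−V)·d_B)·d_B = V + 26.4783·d_B = (0.6323,-36.7636)
sweep = 180° − θ = 107.0854°

center=(-5.0246,-55.4902) T_A=(-24.5868,-55.5847) T_B=(0.6323,-36.7636) sweep=107.0854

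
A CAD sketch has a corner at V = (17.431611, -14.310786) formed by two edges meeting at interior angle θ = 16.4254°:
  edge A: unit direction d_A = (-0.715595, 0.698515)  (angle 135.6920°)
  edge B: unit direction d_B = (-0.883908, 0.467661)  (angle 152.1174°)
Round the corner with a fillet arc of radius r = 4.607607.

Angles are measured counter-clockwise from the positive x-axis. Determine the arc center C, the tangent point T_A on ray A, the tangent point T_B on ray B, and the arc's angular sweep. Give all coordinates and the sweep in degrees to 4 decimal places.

bisector direction at 143.9047° = (-0.808038,0.589130)
center distance |VC| = r/sin(θ/2) = 4.607607/sin(8.2127°) = 32.255241
C = V + |VC|·bis = (-8.6319,4.6917)
T_A = V + ((C−V)·d_A)·d_A = V + 31.9245·d_A = (-5.4134,7.9889)
T_B = V + ((C−V)·d_B)·d_B = V + 31.9245·d_B = (-10.7867,0.6190)
sweep = 180° − θ = 163.5746°

center=(-8.6319,4.6917) T_A=(-5.4134,7.9889) T_B=(-10.7867,0.6190) sweep=163.5746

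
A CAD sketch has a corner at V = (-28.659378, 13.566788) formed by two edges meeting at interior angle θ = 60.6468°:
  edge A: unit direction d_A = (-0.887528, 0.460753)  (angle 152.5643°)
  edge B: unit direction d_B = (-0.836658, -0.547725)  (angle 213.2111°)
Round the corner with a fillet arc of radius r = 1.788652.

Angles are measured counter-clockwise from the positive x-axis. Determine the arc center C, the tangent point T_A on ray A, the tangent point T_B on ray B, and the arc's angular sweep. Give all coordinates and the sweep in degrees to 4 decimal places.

center=(-32.1976,13.3883) T_A=(-31.3735,14.9758) T_B=(-31.2179,11.8918) sweep=119.3532

bisector direction at 182.8877° = (-0.998730,-0.050379)
center distance |VC| = r/sin(θ/2) = 1.788652/sin(30.3234°) = 3.542726
C = V + |VC|·bis = (-32.1976,13.3883)
T_A = V + ((C−V)·d_A)·d_A = V + 3.0580·d_A = (-31.3735,14.9758)
T_B = V + ((C−V)·d_B)·d_B = V + 3.0580·d_B = (-31.2179,11.8918)
sweep = 180° − θ = 119.3532°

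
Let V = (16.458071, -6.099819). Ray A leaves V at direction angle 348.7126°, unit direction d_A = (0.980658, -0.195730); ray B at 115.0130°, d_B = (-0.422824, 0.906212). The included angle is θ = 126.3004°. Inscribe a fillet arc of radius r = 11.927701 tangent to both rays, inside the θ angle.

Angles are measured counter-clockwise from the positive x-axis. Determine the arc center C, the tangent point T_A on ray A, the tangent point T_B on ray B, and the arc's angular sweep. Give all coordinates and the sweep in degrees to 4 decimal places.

center=(24.7140,4.4153) T_A=(22.3794,-7.2817) T_B=(13.9050,-0.6280) sweep=53.6996

bisector direction at 51.8628° = (0.617547,0.786534)
center distance |VC| = r/sin(θ/2) = 11.927701/sin(63.1502°) = 13.368961
C = V + |VC|·bis = (24.7140,4.4153)
T_A = V + ((C−V)·d_A)·d_A = V + 6.0381·d_A = (22.3794,-7.2817)
T_B = V + ((C−V)·d_B)·d_B = V + 6.0381·d_B = (13.9050,-0.6280)
sweep = 180° − θ = 53.6996°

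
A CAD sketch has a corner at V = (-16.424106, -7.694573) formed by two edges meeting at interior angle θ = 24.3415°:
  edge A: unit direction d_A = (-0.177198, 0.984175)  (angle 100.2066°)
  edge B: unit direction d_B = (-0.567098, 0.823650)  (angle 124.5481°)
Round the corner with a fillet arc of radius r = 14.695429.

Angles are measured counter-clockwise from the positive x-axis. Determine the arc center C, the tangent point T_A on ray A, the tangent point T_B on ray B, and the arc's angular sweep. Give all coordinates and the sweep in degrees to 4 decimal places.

bisector direction at 112.3773° = (-0.380705,0.924697)
center distance |VC| = r/sin(θ/2) = 14.695429/sin(12.1707°) = 69.704134
C = V + |VC|·bis = (-42.9608,56.7606)
T_A = V + ((C−V)·d_A)·d_A = V + 68.1374·d_A = (-28.4979,59.3646)
T_B = V + ((C−V)·d_B)·d_B = V + 68.1374·d_B = (-55.0647,48.4269)
sweep = 180° − θ = 155.6585°

center=(-42.9608,56.7606) T_A=(-28.4979,59.3646) T_B=(-55.0647,48.4269) sweep=155.6585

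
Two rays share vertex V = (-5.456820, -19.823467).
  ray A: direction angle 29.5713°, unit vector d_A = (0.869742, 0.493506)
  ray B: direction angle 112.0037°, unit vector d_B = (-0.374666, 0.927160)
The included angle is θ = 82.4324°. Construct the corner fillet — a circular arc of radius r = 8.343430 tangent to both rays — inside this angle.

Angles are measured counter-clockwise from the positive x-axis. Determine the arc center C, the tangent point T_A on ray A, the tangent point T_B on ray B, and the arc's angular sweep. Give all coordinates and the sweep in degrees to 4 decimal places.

bisector direction at 70.7875° = (0.329073,0.944305)
center distance |VC| = r/sin(θ/2) = 8.343430/sin(41.2162°) = 12.662623
C = V + |VC|·bis = (-1.2899,-7.8661)
T_A = V + ((C−V)·d_A)·d_A = V + 9.5252·d_A = (2.8276,-15.1227)
T_B = V + ((C−V)·d_B)·d_B = V + 9.5252·d_B = (-9.0256,-10.9921)
sweep = 180° − θ = 97.5676°

center=(-1.2899,-7.8661) T_A=(2.8276,-15.1227) T_B=(-9.0256,-10.9921) sweep=97.5676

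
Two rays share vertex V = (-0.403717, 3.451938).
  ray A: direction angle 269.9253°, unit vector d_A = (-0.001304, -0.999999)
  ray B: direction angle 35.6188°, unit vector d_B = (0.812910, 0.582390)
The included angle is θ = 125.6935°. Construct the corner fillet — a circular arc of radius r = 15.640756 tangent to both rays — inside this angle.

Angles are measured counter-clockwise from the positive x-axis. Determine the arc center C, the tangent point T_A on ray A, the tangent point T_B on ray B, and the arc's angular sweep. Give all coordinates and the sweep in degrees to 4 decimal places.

bisector direction at 332.7720° = (0.889193,-0.457532)
center distance |VC| = r/sin(θ/2) = 15.640756/sin(62.8468°) = 17.578050
C = V + |VC|·bis = (15.2266,-4.5906)
T_A = V + ((C−V)·d_A)·d_A = V + 8.0221·d_A = (-0.4142,-4.5702)
T_B = V + ((C−V)·d_B)·d_B = V + 8.0221·d_B = (6.1176,8.1239)
sweep = 180° − θ = 54.3065°

center=(15.2266,-4.5906) T_A=(-0.4142,-4.5702) T_B=(6.1176,8.1239) sweep=54.3065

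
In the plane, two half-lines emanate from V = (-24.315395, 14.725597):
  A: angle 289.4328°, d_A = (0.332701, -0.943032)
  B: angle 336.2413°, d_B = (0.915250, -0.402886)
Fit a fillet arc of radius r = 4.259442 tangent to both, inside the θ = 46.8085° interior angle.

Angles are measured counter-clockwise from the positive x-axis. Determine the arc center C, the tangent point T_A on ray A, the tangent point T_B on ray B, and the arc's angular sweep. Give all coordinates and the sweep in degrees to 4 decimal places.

bisector direction at 312.8370° = (0.679916,-0.733290)
center distance |VC| = r/sin(θ/2) = 4.259442/sin(23.4043°) = 10.723240
C = V + |VC|·bis = (-17.0245,6.8623)
T_A = V + ((C−V)·d_A)·d_A = V + 9.8410·d_A = (-21.0413,5.4452)
T_B = V + ((C−V)·d_B)·d_B = V + 9.8410·d_B = (-15.3084,10.7608)
sweep = 180° − θ = 133.1915°

center=(-17.0245,6.8623) T_A=(-21.0413,5.4452) T_B=(-15.3084,10.7608) sweep=133.1915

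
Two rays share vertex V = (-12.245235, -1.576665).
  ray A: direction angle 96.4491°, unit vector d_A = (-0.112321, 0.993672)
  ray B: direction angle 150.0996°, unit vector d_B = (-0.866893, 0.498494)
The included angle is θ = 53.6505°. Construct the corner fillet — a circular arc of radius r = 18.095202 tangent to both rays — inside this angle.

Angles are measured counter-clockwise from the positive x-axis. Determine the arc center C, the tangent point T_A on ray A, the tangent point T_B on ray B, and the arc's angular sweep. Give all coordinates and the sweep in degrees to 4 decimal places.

bisector direction at 123.2744° = (-0.548649,0.836053)
center distance |VC| = r/sin(θ/2) = 18.095202/sin(26.8253°) = 40.098317
C = V + |VC|·bis = (-34.2451,31.9477)
T_A = V + ((C−V)·d_A)·d_A = V + 35.7832·d_A = (-16.2644,33.9801)
T_B = V + ((C−V)·d_B)·d_B = V + 35.7832·d_B = (-43.2655,16.2610)
sweep = 180° − θ = 126.3495°

center=(-34.2451,31.9477) T_A=(-16.2644,33.9801) T_B=(-43.2655,16.2610) sweep=126.3495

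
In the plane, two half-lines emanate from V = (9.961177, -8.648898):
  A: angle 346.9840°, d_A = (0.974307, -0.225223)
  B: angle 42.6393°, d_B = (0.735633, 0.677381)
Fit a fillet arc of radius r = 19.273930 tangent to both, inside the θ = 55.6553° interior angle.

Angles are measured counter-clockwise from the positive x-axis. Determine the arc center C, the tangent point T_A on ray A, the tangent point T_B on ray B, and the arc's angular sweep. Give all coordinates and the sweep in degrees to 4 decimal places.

center=(49.8775,1.9061) T_A=(45.5366,-16.8726) T_B=(36.8217,16.0847) sweep=124.3447

bisector direction at 14.8116° = (0.966771,0.255642)
center distance |VC| = r/sin(θ/2) = 19.273930/sin(27.8276°) = 41.288290
C = V + |VC|·bis = (49.8775,1.9061)
T_A = V + ((C−V)·d_A)·d_A = V + 36.5135·d_A = (45.5366,-16.8726)
T_B = V + ((C−V)·d_B)·d_B = V + 36.5135·d_B = (36.8217,16.0847)
sweep = 180° − θ = 124.3447°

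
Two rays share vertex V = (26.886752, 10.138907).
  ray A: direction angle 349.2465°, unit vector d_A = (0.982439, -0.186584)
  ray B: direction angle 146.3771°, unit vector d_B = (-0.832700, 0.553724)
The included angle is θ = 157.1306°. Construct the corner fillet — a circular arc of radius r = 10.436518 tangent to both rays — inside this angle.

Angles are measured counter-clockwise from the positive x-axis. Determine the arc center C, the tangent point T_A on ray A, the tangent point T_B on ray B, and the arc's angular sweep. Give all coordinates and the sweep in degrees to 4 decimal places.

center=(30.9079,19.9983) T_A=(28.9606,9.7450) T_B=(25.1290,11.3078) sweep=22.8694

bisector direction at 67.8118° = (0.377650,0.925948)
center distance |VC| = r/sin(θ/2) = 10.436518/sin(78.5653°) = 10.647864
C = V + |VC|·bis = (30.9079,19.9983)
T_A = V + ((C−V)·d_A)·d_A = V + 2.1109·d_A = (28.9606,9.7450)
T_B = V + ((C−V)·d_B)·d_B = V + 2.1109·d_B = (25.1290,11.3078)
sweep = 180° − θ = 22.8694°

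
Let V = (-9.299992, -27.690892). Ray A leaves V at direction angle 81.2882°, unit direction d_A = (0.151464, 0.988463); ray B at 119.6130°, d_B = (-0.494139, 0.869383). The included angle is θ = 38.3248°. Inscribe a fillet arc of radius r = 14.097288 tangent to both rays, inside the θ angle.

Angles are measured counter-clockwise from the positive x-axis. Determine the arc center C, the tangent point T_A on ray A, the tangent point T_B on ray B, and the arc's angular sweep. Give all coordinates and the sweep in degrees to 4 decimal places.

center=(-17.0901,14.5439) T_A=(-3.1554,12.4087) T_B=(-29.3460,7.5779) sweep=141.6752

bisector direction at 100.4506° = (-0.181388,0.983412)
center distance |VC| = r/sin(θ/2) = 14.097288/sin(19.1624°) = 42.947217
C = V + |VC|·bis = (-17.0901,14.5439)
T_A = V + ((C−V)·d_A)·d_A = V + 40.5676·d_A = (-3.1554,12.4087)
T_B = V + ((C−V)·d_B)·d_B = V + 40.5676·d_B = (-29.3460,7.5779)
sweep = 180° − θ = 141.6752°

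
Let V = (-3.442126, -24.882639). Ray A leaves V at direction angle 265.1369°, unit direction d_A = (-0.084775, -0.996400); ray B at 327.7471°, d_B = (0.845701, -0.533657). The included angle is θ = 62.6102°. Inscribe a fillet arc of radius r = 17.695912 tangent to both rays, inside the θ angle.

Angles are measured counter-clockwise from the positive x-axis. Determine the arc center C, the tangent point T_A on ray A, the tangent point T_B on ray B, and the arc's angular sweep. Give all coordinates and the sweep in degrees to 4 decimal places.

center=(11.7232,-55.3769) T_A=(-5.9090,-53.8767) T_B=(21.1668,-40.4114) sweep=117.3898

bisector direction at 296.4420° = (0.445292,-0.895386)
center distance |VC| = r/sin(θ/2) = 17.695912/sin(31.3051°) = 34.057114
C = V + |VC|·bis = (11.7232,-55.3769)
T_A = V + ((C−V)·d_A)·d_A = V + 29.0988·d_A = (-5.9090,-53.8767)
T_B = V + ((C−V)·d_B)·d_B = V + 29.0988·d_B = (21.1668,-40.4114)
sweep = 180° − θ = 117.3898°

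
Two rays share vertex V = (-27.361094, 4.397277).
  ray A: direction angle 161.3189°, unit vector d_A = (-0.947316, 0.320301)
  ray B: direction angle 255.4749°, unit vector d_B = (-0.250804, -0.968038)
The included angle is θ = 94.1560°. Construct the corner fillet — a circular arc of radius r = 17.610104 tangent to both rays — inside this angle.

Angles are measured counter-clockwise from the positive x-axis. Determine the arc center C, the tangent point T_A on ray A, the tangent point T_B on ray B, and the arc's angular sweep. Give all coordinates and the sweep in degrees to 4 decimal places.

center=(-48.5157,-7.0395) T_A=(-42.8752,9.6428) T_B=(-31.4685,-11.4562) sweep=85.8440

bisector direction at 208.3969° = (-0.879674,-0.475577)
center distance |VC| = r/sin(θ/2) = 17.610104/sin(47.0780°) = 24.048272
C = V + |VC|·bis = (-48.5157,-7.0395)
T_A = V + ((C−V)·d_A)·d_A = V + 16.3769·d_A = (-42.8752,9.6428)
T_B = V + ((C−V)·d_B)·d_B = V + 16.3769·d_B = (-31.4685,-11.4562)
sweep = 180° − θ = 85.8440°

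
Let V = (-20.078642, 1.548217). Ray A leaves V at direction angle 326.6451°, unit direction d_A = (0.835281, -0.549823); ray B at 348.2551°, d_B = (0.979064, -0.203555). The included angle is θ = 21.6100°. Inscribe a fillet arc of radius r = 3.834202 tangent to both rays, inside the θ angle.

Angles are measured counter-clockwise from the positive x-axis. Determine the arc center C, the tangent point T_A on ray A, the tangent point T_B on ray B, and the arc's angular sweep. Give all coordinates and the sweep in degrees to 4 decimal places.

center=(-1.1897,-6.2951) T_A=(-3.2978,-9.4978) T_B=(-0.4092,-2.5412) sweep=158.3900

bisector direction at 337.4501° = (0.923546,-0.383488)
center distance |VC| = r/sin(θ/2) = 3.834202/sin(10.8050°) = 20.452673
C = V + |VC|·bis = (-1.1897,-6.2951)
T_A = V + ((C−V)·d_A)·d_A = V + 20.0901·d_A = (-3.2978,-9.4978)
T_B = V + ((C−V)·d_B)·d_B = V + 20.0901·d_B = (-0.4092,-2.5412)
sweep = 180° − θ = 158.3900°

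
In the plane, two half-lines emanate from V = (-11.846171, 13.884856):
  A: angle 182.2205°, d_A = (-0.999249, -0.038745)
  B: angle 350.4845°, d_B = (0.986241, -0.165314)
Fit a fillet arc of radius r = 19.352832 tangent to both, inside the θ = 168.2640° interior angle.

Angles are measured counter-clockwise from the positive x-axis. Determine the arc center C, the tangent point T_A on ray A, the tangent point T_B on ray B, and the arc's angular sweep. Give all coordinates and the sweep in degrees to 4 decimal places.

bisector direction at 266.3525° = (-0.063618,-0.997974)
center distance |VC| = r/sin(θ/2) = 19.352832/sin(84.1320°) = 19.454774
C = V + |VC|·bis = (-13.0838,-5.5305)
T_A = V + ((C−V)·d_A)·d_A = V + 1.9890·d_A = (-13.8337,13.8078)
T_B = V + ((C−V)·d_B)·d_B = V + 1.9890·d_B = (-9.8845,13.5560)
sweep = 180° − θ = 11.7360°

center=(-13.0838,-5.5305) T_A=(-13.8337,13.8078) T_B=(-9.8845,13.5560) sweep=11.7360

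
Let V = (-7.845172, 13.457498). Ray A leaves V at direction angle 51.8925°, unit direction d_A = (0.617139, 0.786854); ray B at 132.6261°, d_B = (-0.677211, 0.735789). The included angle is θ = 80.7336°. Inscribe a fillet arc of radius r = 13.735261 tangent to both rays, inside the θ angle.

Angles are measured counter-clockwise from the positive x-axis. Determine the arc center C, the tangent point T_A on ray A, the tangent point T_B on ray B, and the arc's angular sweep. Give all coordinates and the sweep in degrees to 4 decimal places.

bisector direction at 92.2593° = (-0.039422,0.999223)
center distance |VC| = r/sin(θ/2) = 13.735261/sin(40.3668°) = 21.206911
C = V + |VC|·bis = (-8.6812,34.6479)
T_A = V + ((C−V)·d_A)·d_A = V + 16.1578·d_A = (2.1265,26.1714)
T_B = V + ((C−V)·d_B)·d_B = V + 16.1578·d_B = (-18.7874,25.3463)
sweep = 180° − θ = 99.2664°

center=(-8.6812,34.6479) T_A=(2.1265,26.1714) T_B=(-18.7874,25.3463) sweep=99.2664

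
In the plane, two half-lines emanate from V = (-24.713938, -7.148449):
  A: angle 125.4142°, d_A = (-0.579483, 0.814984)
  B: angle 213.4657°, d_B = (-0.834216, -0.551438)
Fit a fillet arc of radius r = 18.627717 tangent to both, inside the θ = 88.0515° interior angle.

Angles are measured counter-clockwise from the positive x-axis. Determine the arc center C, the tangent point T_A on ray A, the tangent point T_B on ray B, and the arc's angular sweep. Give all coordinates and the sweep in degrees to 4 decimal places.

center=(-51.0632,-2.2363) T_A=(-35.8819,8.5581) T_B=(-40.7911,-17.7759) sweep=91.9485

bisector direction at 169.4400° = (-0.983063,0.183266)
center distance |VC| = r/sin(θ/2) = 18.627717/sin(44.0258°) = 26.803181
C = V + |VC|·bis = (-51.0632,-2.2363)
T_A = V + ((C−V)·d_A)·d_A = V + 19.2722·d_A = (-35.8819,8.5581)
T_B = V + ((C−V)·d_B)·d_B = V + 19.2722·d_B = (-40.7911,-17.7759)
sweep = 180° − θ = 91.9485°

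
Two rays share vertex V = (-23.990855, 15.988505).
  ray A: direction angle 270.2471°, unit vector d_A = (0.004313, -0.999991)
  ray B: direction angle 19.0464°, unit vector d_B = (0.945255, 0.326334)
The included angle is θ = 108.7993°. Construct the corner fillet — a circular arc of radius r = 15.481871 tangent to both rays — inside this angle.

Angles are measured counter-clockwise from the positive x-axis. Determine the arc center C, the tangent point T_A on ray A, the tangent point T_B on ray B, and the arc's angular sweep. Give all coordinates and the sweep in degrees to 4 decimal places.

bisector direction at 324.6468° = (0.815600,-0.578616)
center distance |VC| = r/sin(θ/2) = 15.481871/sin(54.3997°) = 19.040615
C = V + |VC|·bis = (-8.4613,4.9713)
T_A = V + ((C−V)·d_A)·d_A = V + 11.0841·d_A = (-23.9431,4.9045)
T_B = V + ((C−V)·d_B)·d_B = V + 11.0841·d_B = (-13.5136,19.6056)
sweep = 180° − θ = 71.2007°

center=(-8.4613,4.9713) T_A=(-23.9431,4.9045) T_B=(-13.5136,19.6056) sweep=71.2007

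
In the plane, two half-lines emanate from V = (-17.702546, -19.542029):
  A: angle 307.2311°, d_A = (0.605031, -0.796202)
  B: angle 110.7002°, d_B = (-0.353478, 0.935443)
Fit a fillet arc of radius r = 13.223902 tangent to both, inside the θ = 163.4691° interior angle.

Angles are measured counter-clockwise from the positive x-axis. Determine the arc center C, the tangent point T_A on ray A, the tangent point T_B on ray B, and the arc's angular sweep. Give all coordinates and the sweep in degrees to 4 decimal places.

bisector direction at 28.9657° = (0.874910,0.484285)
center distance |VC| = r/sin(θ/2) = 13.223902/sin(81.7345°) = 13.362705
C = V + |VC|·bis = (-6.0114,-13.0707)
T_A = V + ((C−V)·d_A)·d_A = V + 1.9210·d_A = (-16.5403,-21.0715)
T_B = V + ((C−V)·d_B)·d_B = V + 1.9210·d_B = (-18.3816,-17.7450)
sweep = 180° − θ = 16.5309°

center=(-6.0114,-13.0707) T_A=(-16.5403,-21.0715) T_B=(-18.3816,-17.7450) sweep=16.5309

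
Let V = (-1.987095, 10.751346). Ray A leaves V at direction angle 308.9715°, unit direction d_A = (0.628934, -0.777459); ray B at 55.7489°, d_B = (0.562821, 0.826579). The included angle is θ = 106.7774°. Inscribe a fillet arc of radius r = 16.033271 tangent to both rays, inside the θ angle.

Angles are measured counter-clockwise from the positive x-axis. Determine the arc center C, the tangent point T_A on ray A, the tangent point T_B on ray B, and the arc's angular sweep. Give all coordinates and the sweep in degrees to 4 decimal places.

center=(17.9701,11.5739) T_A=(5.5049,1.4900) T_B=(4.7174,20.5978) sweep=73.2226

bisector direction at 2.3602° = (0.999152,0.041182)
center distance |VC| = r/sin(θ/2) = 16.033271/sin(53.3887°) = 19.974179
C = V + |VC|·bis = (17.9701,11.5739)
T_A = V + ((C−V)·d_A)·d_A = V + 11.9123·d_A = (5.5049,1.4900)
T_B = V + ((C−V)·d_B)·d_B = V + 11.9123·d_B = (4.7174,20.5978)
sweep = 180° − θ = 73.2226°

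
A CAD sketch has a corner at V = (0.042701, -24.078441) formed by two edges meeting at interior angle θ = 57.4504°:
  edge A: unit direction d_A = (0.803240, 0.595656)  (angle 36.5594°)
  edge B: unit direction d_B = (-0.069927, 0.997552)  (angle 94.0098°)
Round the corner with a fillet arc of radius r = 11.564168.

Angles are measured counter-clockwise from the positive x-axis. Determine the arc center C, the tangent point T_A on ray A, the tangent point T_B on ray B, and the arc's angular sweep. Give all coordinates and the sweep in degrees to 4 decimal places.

center=(10.1031,-2.2211) T_A=(16.9913,-11.5099) T_B=(-1.4328,-3.0297) sweep=122.5496

bisector direction at 65.2846° = (0.418111,0.908396)
center distance |VC| = r/sin(θ/2) = 11.564168/sin(28.7252°) = 24.061477
C = V + |VC|·bis = (10.1031,-2.2211)
T_A = V + ((C−V)·d_A)·d_A = V + 21.1003·d_A = (16.9913,-11.5099)
T_B = V + ((C−V)·d_B)·d_B = V + 21.1003·d_B = (-1.4328,-3.0297)
sweep = 180° − θ = 122.5496°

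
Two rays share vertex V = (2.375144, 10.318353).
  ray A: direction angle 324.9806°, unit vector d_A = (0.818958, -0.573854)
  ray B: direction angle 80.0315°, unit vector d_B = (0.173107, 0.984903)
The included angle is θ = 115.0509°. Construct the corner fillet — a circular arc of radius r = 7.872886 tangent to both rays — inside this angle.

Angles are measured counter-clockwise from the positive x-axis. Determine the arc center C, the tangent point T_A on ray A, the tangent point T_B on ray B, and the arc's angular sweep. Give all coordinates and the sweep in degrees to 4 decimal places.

center=(10.9966,13.8905) T_A=(6.4787,7.4430) T_B=(3.2425,15.2534) sweep=64.9491

bisector direction at 22.5060° = (0.923839,0.382781)
center distance |VC| = r/sin(θ/2) = 7.872886/sin(57.5254°) = 9.332155
C = V + |VC|·bis = (10.9966,13.8905)
T_A = V + ((C−V)·d_A)·d_A = V + 5.0107·d_A = (6.4787,7.4430)
T_B = V + ((C−V)·d_B)·d_B = V + 5.0107·d_B = (3.2425,15.2534)
sweep = 180° − θ = 64.9491°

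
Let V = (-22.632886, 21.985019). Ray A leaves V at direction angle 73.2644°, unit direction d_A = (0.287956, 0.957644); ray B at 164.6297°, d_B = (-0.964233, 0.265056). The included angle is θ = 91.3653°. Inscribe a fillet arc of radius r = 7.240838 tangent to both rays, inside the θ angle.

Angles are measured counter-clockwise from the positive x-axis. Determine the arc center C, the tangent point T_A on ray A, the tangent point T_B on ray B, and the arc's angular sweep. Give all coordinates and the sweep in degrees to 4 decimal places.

center=(-27.5311,30.8409) T_A=(-20.5969,28.7559) T_B=(-29.4503,23.8591) sweep=88.6347

bisector direction at 118.9470° = (-0.484001,0.875067)
center distance |VC| = r/sin(θ/2) = 7.240838/sin(45.6827°) = 10.120235
C = V + |VC|·bis = (-27.5311,30.8409)
T_A = V + ((C−V)·d_A)·d_A = V + 7.0703·d_A = (-20.5969,28.7559)
T_B = V + ((C−V)·d_B)·d_B = V + 7.0703·d_B = (-29.4503,23.8591)
sweep = 180° − θ = 88.6347°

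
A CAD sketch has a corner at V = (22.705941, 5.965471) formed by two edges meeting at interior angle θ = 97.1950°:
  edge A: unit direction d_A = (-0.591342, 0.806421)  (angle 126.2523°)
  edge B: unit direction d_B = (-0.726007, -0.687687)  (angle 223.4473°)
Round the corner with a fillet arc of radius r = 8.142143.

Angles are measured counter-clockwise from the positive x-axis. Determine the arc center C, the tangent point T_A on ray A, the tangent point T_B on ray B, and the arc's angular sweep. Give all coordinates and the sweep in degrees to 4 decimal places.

center=(11.8948,6.9399) T_A=(18.4608,11.7547) T_B=(17.4940,1.0286) sweep=82.8050

bisector direction at 174.8498° = (-0.995963,0.089767)
center distance |VC| = r/sin(θ/2) = 8.142143/sin(48.5975°) = 10.855001
C = V + |VC|·bis = (11.8948,6.9399)
T_A = V + ((C−V)·d_A)·d_A = V + 7.1789·d_A = (18.4608,11.7547)
T_B = V + ((C−V)·d_B)·d_B = V + 7.1789·d_B = (17.4940,1.0286)
sweep = 180° − θ = 82.8050°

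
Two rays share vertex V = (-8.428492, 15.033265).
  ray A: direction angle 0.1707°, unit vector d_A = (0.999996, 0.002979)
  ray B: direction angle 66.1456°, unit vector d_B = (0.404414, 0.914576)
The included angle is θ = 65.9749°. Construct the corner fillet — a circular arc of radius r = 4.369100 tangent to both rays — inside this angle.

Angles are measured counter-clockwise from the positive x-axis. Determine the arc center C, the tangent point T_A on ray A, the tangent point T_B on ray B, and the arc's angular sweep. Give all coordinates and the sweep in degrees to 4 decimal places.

center=(-1.7105,19.4224) T_A=(-1.6975,15.0533) T_B=(-5.7064,21.1893) sweep=114.0251

bisector direction at 33.1582° = (0.837164,0.546952)
center distance |VC| = r/sin(θ/2) = 4.369100/sin(32.9875°) = 8.024717
C = V + |VC|·bis = (-1.7105,19.4224)
T_A = V + ((C−V)·d_A)·d_A = V + 6.7311·d_A = (-1.6975,15.0533)
T_B = V + ((C−V)·d_B)·d_B = V + 6.7311·d_B = (-5.7064,21.1893)
sweep = 180° − θ = 114.0251°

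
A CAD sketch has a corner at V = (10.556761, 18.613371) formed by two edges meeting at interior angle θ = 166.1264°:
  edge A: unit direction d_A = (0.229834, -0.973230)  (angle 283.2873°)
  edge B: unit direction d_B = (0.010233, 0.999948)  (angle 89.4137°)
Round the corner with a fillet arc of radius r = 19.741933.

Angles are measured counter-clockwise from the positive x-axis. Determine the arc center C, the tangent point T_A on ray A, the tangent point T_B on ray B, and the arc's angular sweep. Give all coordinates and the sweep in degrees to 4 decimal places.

center=(30.3222,20.8131) T_A=(11.1088,16.2758) T_B=(10.5813,21.0151) sweep=13.8736

bisector direction at 6.3505° = (0.993864,0.110610)
center distance |VC| = r/sin(θ/2) = 19.741933/sin(83.0632°) = 19.887510
C = V + |VC|·bis = (30.3222,20.8131)
T_A = V + ((C−V)·d_A)·d_A = V + 2.4019·d_A = (11.1088,16.2758)
T_B = V + ((C−V)·d_B)·d_B = V + 2.4019·d_B = (10.5813,21.0151)
sweep = 180° − θ = 13.8736°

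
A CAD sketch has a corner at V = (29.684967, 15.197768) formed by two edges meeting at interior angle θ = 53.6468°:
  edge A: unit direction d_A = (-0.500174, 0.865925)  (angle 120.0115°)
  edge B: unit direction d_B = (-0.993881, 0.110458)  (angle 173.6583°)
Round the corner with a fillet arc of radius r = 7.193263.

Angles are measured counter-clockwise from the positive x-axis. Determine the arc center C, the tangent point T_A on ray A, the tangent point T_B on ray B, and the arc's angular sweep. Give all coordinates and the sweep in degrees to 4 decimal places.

bisector direction at 146.8349° = (-0.837098,0.547053)
center distance |VC| = r/sin(θ/2) = 7.193263/sin(26.8234°) = 15.941030
C = V + |VC|·bis = (16.3408,23.9184)
T_A = V + ((C−V)·d_A)·d_A = V + 14.2258·d_A = (22.5696,27.5162)
T_B = V + ((C−V)·d_B)·d_B = V + 14.2258·d_B = (15.5462,16.7691)
sweep = 180° − θ = 126.3532°

center=(16.3408,23.9184) T_A=(22.5696,27.5162) T_B=(15.5462,16.7691) sweep=126.3532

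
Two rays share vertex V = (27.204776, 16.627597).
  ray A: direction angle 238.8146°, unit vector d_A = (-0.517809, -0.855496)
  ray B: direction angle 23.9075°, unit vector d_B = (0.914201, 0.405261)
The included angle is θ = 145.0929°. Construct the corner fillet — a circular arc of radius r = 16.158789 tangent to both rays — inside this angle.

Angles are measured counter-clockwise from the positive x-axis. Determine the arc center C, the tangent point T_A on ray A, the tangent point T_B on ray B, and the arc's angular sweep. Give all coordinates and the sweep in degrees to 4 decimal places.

center=(38.3979,3.9141) T_A=(24.5741,12.2813) T_B=(31.8493,18.6865) sweep=34.9071

bisector direction at 311.3610° = (0.660802,-0.750560)
center distance |VC| = r/sin(θ/2) = 16.158789/sin(72.5464°) = 16.938637
C = V + |VC|·bis = (38.3979,3.9141)
T_A = V + ((C−V)·d_A)·d_A = V + 5.0804·d_A = (24.5741,12.2813)
T_B = V + ((C−V)·d_B)·d_B = V + 5.0804·d_B = (31.8493,18.6865)
sweep = 180° − θ = 34.9071°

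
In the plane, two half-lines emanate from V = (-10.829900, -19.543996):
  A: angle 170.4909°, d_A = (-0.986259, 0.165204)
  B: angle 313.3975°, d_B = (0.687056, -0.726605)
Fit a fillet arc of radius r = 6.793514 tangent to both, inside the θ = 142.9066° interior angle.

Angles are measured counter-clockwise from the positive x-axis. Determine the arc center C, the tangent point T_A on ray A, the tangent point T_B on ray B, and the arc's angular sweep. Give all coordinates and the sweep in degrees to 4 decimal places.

center=(-14.2001,-25.8676) T_A=(-13.0778,-19.1675) T_B=(-9.2639,-21.2001) sweep=37.0934

bisector direction at 241.9442° = (-0.470331,-0.882490)
center distance |VC| = r/sin(θ/2) = 6.793514/sin(71.4533°) = 7.165665
C = V + |VC|·bis = (-14.2001,-25.8676)
T_A = V + ((C−V)·d_A)·d_A = V + 2.2792·d_A = (-13.0778,-19.1675)
T_B = V + ((C−V)·d_B)·d_B = V + 2.2792·d_B = (-9.2639,-21.2001)
sweep = 180° − θ = 37.0934°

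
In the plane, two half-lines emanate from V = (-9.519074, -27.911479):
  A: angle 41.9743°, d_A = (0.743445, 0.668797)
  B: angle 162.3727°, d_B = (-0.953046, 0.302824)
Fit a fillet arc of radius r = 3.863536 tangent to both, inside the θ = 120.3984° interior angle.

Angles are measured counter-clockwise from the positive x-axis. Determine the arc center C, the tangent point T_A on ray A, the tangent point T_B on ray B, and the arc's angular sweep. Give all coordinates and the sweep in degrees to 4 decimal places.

center=(-10.4579,-23.5593) T_A=(-7.8740,-26.4316) T_B=(-11.6279,-27.2414) sweep=59.6016

bisector direction at 102.1735° = (-0.210873,0.977514)
center distance |VC| = r/sin(θ/2) = 3.863536/sin(60.1992°) = 4.452317
C = V + |VC|·bis = (-10.4579,-23.5593)
T_A = V + ((C−V)·d_A)·d_A = V + 2.2127·d_A = (-7.8740,-26.4316)
T_B = V + ((C−V)·d_B)·d_B = V + 2.2127·d_B = (-11.6279,-27.2414)
sweep = 180° − θ = 59.6016°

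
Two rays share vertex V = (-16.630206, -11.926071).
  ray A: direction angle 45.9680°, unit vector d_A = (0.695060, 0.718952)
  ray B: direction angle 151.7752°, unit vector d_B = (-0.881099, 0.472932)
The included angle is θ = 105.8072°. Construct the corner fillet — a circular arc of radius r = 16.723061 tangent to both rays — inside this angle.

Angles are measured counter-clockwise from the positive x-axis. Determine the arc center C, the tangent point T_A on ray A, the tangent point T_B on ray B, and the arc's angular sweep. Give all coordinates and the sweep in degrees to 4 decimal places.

center=(-19.8636,8.7893) T_A=(-7.8405,-2.8343) T_B=(-27.7725,-5.9454) sweep=74.1928

bisector direction at 98.8716° = (-0.154221,0.988036)
center distance |VC| = r/sin(θ/2) = 16.723061/sin(52.9036°) = 20.966153
C = V + |VC|·bis = (-19.8636,8.7893)
T_A = V + ((C−V)·d_A)·d_A = V + 12.6459·d_A = (-7.8405,-2.8343)
T_B = V + ((C−V)·d_B)·d_B = V + 12.6459·d_B = (-27.7725,-5.9454)
sweep = 180° − θ = 74.1928°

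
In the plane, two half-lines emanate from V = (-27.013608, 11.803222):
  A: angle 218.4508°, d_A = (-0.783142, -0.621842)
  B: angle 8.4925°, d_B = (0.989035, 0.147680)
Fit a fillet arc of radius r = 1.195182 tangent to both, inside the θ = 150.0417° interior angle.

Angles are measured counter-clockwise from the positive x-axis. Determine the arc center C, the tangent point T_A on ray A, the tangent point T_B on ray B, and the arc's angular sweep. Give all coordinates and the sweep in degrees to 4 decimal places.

bisector direction at 293.4716° = (0.398295,-0.917257)
center distance |VC| = r/sin(θ/2) = 1.195182/sin(75.0208°) = 1.237223
C = V + |VC|·bis = (-26.5208,10.6684)
T_A = V + ((C−V)·d_A)·d_A = V + 0.3198·d_A = (-27.2640,11.6044)
T_B = V + ((C−V)·d_B)·d_B = V + 0.3198·d_B = (-26.6973,11.8504)
sweep = 180° − θ = 29.9583°

center=(-26.5208,10.6684) T_A=(-27.2640,11.6044) T_B=(-26.6973,11.8504) sweep=29.9583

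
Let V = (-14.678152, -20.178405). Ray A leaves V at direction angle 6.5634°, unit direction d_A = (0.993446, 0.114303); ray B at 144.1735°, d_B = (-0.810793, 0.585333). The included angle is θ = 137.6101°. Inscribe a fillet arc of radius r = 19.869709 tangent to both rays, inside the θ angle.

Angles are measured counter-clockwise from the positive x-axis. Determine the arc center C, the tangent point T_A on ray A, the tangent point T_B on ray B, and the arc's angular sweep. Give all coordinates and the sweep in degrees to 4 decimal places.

center=(-9.2949,0.4418) T_A=(-7.0237,-19.2977) T_B=(-20.9253,-15.6685) sweep=42.3899

bisector direction at 75.3684° = (0.252602,0.967570)
center distance |VC| = r/sin(θ/2) = 19.869709/sin(68.8050°) = 21.311297
C = V + |VC|·bis = (-9.2949,0.4418)
T_A = V + ((C−V)·d_A)·d_A = V + 7.7049·d_A = (-7.0237,-19.2977)
T_B = V + ((C−V)·d_B)·d_B = V + 7.7049·d_B = (-20.9253,-15.6685)
sweep = 180° − θ = 42.3899°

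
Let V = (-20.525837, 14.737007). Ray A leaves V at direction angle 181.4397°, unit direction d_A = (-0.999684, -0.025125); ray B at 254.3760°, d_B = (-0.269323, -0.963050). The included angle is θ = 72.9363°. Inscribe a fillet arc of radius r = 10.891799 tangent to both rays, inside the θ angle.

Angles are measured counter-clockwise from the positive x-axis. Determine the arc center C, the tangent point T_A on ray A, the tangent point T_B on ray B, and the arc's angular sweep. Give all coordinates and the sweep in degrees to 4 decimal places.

bisector direction at 217.9078° = (-0.789000,-0.614393)
center distance |VC| = r/sin(θ/2) = 10.891799/sin(36.4682°) = 18.324767
C = V + |VC|·bis = (-34.9841,3.4784)
T_A = V + ((C−V)·d_A)·d_A = V + 14.7365·d_A = (-35.2577,14.3668)
T_B = V + ((C−V)·d_B)·d_B = V + 14.7365·d_B = (-24.4947,0.5450)
sweep = 180° − θ = 107.0637°

center=(-34.9841,3.4784) T_A=(-35.2577,14.3668) T_B=(-24.4947,0.5450) sweep=107.0637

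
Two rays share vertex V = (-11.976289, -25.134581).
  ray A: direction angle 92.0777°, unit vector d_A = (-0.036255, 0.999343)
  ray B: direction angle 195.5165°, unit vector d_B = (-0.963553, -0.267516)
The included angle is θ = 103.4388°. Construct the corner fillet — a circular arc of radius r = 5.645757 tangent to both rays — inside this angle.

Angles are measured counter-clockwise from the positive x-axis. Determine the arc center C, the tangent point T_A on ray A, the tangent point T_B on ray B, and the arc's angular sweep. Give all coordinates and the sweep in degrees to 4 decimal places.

center=(-17.7799,-20.8865) T_A=(-12.1378,-20.6819) T_B=(-16.2695,-26.3265) sweep=76.5612

bisector direction at 143.7971° = (-0.806930,0.590647)
center distance |VC| = r/sin(θ/2) = 5.645757/sin(51.7194°) = 7.192174
C = V + |VC|·bis = (-17.7799,-20.8865)
T_A = V + ((C−V)·d_A)·d_A = V + 4.4556·d_A = (-12.1378,-20.6819)
T_B = V + ((C−V)·d_B)·d_B = V + 4.4556·d_B = (-16.2695,-26.3265)
sweep = 180° − θ = 76.5612°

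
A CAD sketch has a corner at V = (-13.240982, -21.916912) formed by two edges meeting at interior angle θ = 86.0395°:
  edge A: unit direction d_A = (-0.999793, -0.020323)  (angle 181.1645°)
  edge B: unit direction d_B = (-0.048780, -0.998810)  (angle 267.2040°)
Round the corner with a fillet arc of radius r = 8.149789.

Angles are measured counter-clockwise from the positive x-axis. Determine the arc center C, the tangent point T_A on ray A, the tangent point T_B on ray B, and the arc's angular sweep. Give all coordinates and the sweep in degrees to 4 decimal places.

center=(-21.8071,-30.2425) T_A=(-21.9727,-22.0944) T_B=(-13.6670,-30.6401) sweep=93.9605

bisector direction at 224.1843° = (-0.717102,-0.696968)
center distance |VC| = r/sin(θ/2) = 8.149789/sin(43.0198°) = 11.945451
C = V + |VC|·bis = (-21.8071,-30.2425)
T_A = V + ((C−V)·d_A)·d_A = V + 8.7335·d_A = (-21.9727,-22.0944)
T_B = V + ((C−V)·d_B)·d_B = V + 8.7335·d_B = (-13.6670,-30.6401)
sweep = 180° − θ = 93.9605°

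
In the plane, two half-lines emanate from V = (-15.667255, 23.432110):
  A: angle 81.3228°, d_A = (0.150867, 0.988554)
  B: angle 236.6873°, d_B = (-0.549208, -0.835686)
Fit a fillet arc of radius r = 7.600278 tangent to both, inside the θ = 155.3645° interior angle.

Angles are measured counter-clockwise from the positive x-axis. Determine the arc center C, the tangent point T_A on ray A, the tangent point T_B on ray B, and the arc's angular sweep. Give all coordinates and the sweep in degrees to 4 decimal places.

center=(-22.9302,26.2193) T_A=(-15.4169,25.0727) T_B=(-16.5787,22.0452) sweep=24.6355

bisector direction at 159.0051° = (-0.933612,0.358286)
center distance |VC| = r/sin(θ/2) = 7.600278/sin(77.6822°) = 7.779363
C = V + |VC|·bis = (-22.9302,26.2193)
T_A = V + ((C−V)·d_A)·d_A = V + 1.6596·d_A = (-15.4169,25.0727)
T_B = V + ((C−V)·d_B)·d_B = V + 1.6596·d_B = (-16.5787,22.0452)
sweep = 180° − θ = 24.6355°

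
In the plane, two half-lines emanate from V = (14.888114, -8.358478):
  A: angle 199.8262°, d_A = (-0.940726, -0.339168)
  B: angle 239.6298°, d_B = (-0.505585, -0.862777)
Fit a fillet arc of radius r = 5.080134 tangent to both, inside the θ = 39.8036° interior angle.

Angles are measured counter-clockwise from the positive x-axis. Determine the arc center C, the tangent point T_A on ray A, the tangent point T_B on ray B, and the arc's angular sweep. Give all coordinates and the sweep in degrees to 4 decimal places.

bisector direction at 219.7280° = (-0.769087,-0.639144)
center distance |VC| = r/sin(θ/2) = 5.080134/sin(19.9018°) = 14.923614
C = V + |VC|·bis = (3.4106,-17.8968)
T_A = V + ((C−V)·d_A)·d_A = V + 14.0323·d_A = (1.6875,-13.1178)
T_B = V + ((C−V)·d_B)·d_B = V + 14.0323·d_B = (7.7936,-20.4653)
sweep = 180° − θ = 140.1964°

center=(3.4106,-17.8968) T_A=(1.6875,-13.1178) T_B=(7.7936,-20.4653) sweep=140.1964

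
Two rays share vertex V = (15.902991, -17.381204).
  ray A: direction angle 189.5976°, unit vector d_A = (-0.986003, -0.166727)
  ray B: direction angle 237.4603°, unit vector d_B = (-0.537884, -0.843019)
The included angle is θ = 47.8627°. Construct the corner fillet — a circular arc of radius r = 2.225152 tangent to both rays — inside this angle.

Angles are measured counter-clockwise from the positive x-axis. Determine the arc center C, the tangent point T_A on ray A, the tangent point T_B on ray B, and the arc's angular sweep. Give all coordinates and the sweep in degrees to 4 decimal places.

center=(11.3302,-20.4112) T_A=(10.9592,-18.2172) T_B=(13.2061,-21.6080) sweep=132.1373

bisector direction at 213.5290° = (-0.833607,-0.552358)
center distance |VC| = r/sin(θ/2) = 2.225152/sin(23.9313°) = 5.485510
C = V + |VC|·bis = (11.3302,-20.4112)
T_A = V + ((C−V)·d_A)·d_A = V + 5.0139·d_A = (10.9592,-18.2172)
T_B = V + ((C−V)·d_B)·d_B = V + 5.0139·d_B = (13.2061,-21.6080)
sweep = 180° − θ = 132.1373°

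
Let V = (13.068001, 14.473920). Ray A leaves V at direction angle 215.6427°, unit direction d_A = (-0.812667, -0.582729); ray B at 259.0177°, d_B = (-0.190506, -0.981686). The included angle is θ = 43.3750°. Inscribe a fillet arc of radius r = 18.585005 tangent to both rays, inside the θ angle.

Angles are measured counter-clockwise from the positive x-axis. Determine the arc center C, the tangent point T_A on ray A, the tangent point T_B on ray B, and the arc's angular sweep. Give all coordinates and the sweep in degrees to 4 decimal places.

center=(-14.0793,-27.8614) T_A=(-24.9093,-12.7580) T_B=(4.1653,-31.4020) sweep=136.6250

bisector direction at 237.3302° = (-0.539797,-0.841795)
center distance |VC| = r/sin(θ/2) = 18.585005/sin(21.6875°) = 50.291719
C = V + |VC|·bis = (-14.0793,-27.8614)
T_A = V + ((C−V)·d_A)·d_A = V + 46.7317·d_A = (-24.9093,-12.7580)
T_B = V + ((C−V)·d_B)·d_B = V + 46.7317·d_B = (4.1653,-31.4020)
sweep = 180° − θ = 136.6250°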